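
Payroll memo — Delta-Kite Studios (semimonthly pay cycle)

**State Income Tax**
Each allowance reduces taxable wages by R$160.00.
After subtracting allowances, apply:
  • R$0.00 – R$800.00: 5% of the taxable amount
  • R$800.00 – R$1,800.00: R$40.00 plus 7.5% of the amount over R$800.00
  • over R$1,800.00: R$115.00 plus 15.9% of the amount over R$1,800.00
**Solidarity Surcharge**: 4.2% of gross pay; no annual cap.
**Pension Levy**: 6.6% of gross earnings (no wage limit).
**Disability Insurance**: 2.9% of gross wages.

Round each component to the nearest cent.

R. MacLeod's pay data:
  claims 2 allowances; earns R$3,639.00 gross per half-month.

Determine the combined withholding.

R$855.06

State Income Tax: taxable = R$3,639.00 − 2×R$160.00 = R$3,319.00
  R$115.00 + 15.9% × (R$3,319.00 − R$1,800.00) = R$115.00 + 15.9% × R$1,519.00 = R$356.52
Solidarity Surcharge: 4.2% × R$3,639.00 = R$152.84
Pension Levy: 6.6% × R$3,639.00 = R$240.17
Disability Insurance: 2.9% × R$3,639.00 = R$105.53
Total: R$356.52 + R$152.84 + R$240.17 + R$105.53 = R$855.06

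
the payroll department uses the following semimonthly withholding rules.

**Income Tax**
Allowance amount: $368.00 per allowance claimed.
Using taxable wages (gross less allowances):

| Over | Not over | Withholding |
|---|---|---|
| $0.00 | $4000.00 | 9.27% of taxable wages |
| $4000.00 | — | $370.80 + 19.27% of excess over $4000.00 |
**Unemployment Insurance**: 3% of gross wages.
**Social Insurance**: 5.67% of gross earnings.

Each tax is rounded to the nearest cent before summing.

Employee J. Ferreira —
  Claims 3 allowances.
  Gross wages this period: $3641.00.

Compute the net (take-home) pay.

$3090.15

Income Tax: taxable = $3641.00 − 3×$368.00 = $2537.00
  9.27% × $2537.00 = $235.18
Unemployment Insurance: 3% × $3641.00 = $109.23
Social Insurance: 5.67% × $3641.00 = $206.44
Total withheld: $235.18 + $109.23 + $206.44 = $550.85
Net pay: $3641.00 − $550.85 = $3090.15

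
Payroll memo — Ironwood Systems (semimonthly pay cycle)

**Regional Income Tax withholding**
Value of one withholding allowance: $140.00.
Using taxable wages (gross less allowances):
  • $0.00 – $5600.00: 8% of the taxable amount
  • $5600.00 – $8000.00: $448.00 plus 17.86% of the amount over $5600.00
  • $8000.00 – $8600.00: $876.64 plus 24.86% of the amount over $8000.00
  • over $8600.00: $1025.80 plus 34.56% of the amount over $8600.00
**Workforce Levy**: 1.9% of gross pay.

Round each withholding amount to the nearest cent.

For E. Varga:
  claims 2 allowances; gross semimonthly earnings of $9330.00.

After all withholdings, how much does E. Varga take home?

$7971.41

Regional Income Tax: taxable = $9330.00 − 2×$140.00 = $9050.00
  $1025.80 + 34.56% × ($9050.00 − $8600.00) = $1025.80 + 34.56% × $450.00 = $1181.32
Workforce Levy: 1.9% × $9330.00 = $177.27
Total withheld: $1181.32 + $177.27 = $1358.59
Net pay: $9330.00 − $1358.59 = $7971.41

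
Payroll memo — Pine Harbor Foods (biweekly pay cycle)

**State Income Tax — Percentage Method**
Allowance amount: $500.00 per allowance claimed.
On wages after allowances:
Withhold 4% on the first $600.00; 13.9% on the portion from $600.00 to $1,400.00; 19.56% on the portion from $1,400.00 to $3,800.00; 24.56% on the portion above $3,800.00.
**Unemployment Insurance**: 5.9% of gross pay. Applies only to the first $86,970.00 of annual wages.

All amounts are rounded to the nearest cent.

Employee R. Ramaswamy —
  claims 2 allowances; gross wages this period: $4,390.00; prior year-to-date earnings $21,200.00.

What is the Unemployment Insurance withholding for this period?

$259.01

Unemployment Insurance: 5.9% × $4,390.00 = $259.01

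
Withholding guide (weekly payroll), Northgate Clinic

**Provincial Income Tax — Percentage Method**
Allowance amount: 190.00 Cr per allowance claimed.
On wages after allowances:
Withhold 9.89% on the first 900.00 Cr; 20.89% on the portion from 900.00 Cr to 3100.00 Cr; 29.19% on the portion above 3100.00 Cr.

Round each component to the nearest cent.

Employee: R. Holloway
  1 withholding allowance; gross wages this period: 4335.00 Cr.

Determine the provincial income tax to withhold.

Provincial Income Tax: taxable = 4335.00 Cr − 1×190.00 Cr = 4145.00 Cr
  548.59 Cr + 29.19% × (4145.00 Cr − 3100.00 Cr) = 548.59 Cr + 29.19% × 1045.00 Cr = 853.63 Cr

853.63 Cr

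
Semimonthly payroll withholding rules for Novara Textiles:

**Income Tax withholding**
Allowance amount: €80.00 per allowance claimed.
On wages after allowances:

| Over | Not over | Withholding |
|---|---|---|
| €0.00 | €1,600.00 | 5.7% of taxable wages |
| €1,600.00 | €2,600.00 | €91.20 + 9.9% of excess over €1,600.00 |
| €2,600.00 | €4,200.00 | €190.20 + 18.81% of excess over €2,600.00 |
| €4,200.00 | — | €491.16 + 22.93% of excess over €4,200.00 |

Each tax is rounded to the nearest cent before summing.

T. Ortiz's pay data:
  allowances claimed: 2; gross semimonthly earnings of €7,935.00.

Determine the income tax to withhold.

€1,310.91

Income Tax: taxable = €7,935.00 − 2×€80.00 = €7,775.00
  €491.16 + 22.93% × (€7,775.00 − €4,200.00) = €491.16 + 22.93% × €3,575.00 = €1,310.91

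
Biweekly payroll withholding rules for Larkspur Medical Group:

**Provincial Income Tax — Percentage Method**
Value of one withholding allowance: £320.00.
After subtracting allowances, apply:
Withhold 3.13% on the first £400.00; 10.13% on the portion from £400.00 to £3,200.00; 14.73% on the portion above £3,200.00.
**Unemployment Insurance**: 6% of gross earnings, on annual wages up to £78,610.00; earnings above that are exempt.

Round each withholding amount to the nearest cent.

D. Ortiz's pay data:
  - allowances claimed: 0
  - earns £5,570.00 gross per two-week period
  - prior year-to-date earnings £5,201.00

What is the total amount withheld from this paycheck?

Provincial Income Tax: taxable = £5,570.00
  £296.16 + 14.73% × (£5,570.00 − £3,200.00) = £296.16 + 14.73% × £2,370.00 = £645.26
Unemployment Insurance: 6% × £5,570.00 = £334.20
Total: £645.26 + £334.20 = £979.46

£979.46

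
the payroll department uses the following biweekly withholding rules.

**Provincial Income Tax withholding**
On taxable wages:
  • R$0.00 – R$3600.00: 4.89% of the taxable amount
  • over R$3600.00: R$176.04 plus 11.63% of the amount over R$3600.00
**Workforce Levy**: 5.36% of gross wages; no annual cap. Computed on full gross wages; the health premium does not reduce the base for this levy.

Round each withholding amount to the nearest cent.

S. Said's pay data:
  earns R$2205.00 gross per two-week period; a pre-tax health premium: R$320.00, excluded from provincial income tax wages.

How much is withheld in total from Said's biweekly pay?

R$210.37

Provincial Income Tax: taxable = R$2205.00 − R$320.00 = R$1885.00
  4.89% × R$1885.00 = R$92.18
Workforce Levy: 5.36% × R$2205.00 = R$118.19
Total: R$92.18 + R$118.19 = R$210.37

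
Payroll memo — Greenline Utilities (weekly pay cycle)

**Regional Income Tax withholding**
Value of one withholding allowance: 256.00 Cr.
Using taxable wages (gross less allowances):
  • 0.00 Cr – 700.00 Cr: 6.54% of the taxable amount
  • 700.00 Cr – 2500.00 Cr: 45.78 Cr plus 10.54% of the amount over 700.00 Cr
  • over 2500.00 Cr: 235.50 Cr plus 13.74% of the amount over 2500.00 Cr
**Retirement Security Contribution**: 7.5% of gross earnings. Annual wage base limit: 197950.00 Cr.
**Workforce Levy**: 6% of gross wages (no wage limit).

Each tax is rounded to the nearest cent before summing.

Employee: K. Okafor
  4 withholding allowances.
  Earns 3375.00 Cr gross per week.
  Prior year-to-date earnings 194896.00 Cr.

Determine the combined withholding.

Regional Income Tax: taxable = 3375.00 Cr − 4×256.00 Cr = 2351.00 Cr
  45.78 Cr + 10.54% × (2351.00 Cr − 700.00 Cr) = 45.78 Cr + 10.54% × 1651.00 Cr = 219.80 Cr
Retirement Security Contribution: cap 197950.00 Cr − YTD 194896.00 Cr = 3054.00 Cr subject; 7.5% × 3054.00 Cr = 229.05 Cr
Workforce Levy: 6% × 3375.00 Cr = 202.50 Cr
Total: 219.80 Cr + 229.05 Cr + 202.50 Cr = 651.35 Cr

651.35 Cr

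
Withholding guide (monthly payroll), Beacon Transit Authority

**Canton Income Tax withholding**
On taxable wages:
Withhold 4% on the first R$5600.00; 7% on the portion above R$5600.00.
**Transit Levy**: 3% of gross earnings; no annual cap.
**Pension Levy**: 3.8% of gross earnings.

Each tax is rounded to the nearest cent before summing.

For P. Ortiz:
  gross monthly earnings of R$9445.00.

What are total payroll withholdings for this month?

R$1135.41

Canton Income Tax: taxable = R$9445.00
  R$224.00 + 7% × (R$9445.00 − R$5600.00) = R$224.00 + 7% × R$3845.00 = R$493.15
Transit Levy: 3% × R$9445.00 = R$283.35
Pension Levy: 3.8% × R$9445.00 = R$358.91
Total: R$493.15 + R$283.35 + R$358.91 = R$1135.41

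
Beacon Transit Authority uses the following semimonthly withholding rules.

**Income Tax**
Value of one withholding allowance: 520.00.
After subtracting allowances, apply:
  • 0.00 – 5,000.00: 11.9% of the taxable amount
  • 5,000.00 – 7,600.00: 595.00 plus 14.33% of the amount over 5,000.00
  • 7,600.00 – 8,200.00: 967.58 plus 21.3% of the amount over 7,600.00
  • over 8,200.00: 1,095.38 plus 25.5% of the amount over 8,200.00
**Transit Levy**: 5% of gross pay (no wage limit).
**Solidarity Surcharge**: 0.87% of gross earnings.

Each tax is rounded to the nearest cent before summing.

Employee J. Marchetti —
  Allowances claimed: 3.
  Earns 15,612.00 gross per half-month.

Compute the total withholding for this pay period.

3,504.06

Income Tax: taxable = 15,612.00 − 3×520.00 = 14,052.00
  1,095.38 + 25.5% × (14,052.00 − 8,200.00) = 1,095.38 + 25.5% × 5,852.00 = 2,587.64
Transit Levy: 5% × 15,612.00 = 780.60
Solidarity Surcharge: 0.87% × 15,612.00 = 135.82
Total: 2,587.64 + 780.60 + 135.82 = 3,504.06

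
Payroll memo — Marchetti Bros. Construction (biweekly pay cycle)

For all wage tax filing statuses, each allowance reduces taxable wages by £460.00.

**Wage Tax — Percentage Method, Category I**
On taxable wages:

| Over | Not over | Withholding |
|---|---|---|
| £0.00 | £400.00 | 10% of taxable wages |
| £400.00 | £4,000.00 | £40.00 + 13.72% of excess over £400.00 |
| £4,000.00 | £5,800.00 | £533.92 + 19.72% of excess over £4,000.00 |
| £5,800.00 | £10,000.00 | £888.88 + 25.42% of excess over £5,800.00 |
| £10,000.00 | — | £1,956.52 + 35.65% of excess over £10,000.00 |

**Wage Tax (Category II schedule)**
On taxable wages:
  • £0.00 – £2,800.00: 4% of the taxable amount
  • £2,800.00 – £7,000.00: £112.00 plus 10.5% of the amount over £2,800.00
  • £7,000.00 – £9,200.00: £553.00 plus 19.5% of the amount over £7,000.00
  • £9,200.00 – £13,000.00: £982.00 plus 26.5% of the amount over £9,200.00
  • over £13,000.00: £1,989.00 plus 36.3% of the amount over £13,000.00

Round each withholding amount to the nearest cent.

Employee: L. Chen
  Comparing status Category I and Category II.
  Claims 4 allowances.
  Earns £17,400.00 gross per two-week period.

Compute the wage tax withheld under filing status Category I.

£3,938.66

Wage Tax (Category I): taxable = £17,400.00 − 4×£460.00 = £15,560.00
  £1,956.52 + 35.65% × (£15,560.00 − £10,000.00) = £1,956.52 + 35.65% × £5,560.00 = £3,938.66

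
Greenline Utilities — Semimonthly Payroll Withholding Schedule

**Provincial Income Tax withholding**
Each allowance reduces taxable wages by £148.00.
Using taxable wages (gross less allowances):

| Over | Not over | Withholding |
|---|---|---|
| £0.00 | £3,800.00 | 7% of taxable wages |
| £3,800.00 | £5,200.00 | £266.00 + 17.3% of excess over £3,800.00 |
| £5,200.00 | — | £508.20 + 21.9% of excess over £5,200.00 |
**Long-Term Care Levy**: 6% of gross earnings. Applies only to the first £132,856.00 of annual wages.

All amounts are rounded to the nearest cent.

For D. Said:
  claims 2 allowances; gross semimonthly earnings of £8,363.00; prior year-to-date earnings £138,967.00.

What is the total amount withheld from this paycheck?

£1,136.07

Provincial Income Tax: taxable = £8,363.00 − 2×£148.00 = £8,067.00
  £508.20 + 21.9% × (£8,067.00 − £5,200.00) = £508.20 + 21.9% × £2,867.00 = £1,136.07
Long-Term Care Levy: YTD £138,967.00 ≥ cap £132,856.00 → £0.00
Total: £1,136.07 + £0.00 = £1,136.07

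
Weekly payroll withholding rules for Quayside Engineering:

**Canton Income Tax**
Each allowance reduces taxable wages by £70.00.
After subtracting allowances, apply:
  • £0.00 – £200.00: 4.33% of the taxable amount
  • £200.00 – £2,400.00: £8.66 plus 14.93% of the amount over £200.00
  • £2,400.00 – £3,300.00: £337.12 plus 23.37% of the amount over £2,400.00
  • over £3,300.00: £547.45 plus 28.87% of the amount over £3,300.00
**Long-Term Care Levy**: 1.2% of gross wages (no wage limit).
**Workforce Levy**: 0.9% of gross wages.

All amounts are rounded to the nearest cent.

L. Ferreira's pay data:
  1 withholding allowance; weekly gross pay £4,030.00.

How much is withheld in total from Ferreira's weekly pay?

Canton Income Tax: taxable = £4,030.00 − 1×£70.00 = £3,960.00
  £547.45 + 28.87% × (£3,960.00 − £3,300.00) = £547.45 + 28.87% × £660.00 = £737.99
Long-Term Care Levy: 1.2% × £4,030.00 = £48.36
Workforce Levy: 0.9% × £4,030.00 = £36.27
Total: £737.99 + £48.36 + £36.27 = £822.62

£822.62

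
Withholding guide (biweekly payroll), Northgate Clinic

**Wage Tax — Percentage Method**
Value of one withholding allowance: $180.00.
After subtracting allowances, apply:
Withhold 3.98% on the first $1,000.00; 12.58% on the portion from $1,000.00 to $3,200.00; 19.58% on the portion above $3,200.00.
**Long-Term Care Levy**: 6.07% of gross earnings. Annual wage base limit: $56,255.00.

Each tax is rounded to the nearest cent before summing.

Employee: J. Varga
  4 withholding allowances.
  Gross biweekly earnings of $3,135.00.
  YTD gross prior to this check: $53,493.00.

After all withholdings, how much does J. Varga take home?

Wage Tax: taxable = $3,135.00 − 4×$180.00 = $2,415.00
  $39.80 + 12.58% × ($2,415.00 − $1,000.00) = $39.80 + 12.58% × $1,415.00 = $217.81
Long-Term Care Levy: cap $56,255.00 − YTD $53,493.00 = $2,762.00 subject; 6.07% × $2,762.00 = $167.65
Total withheld: $217.81 + $167.65 = $385.46
Net pay: $3,135.00 − $385.46 = $2,749.54

$2,749.54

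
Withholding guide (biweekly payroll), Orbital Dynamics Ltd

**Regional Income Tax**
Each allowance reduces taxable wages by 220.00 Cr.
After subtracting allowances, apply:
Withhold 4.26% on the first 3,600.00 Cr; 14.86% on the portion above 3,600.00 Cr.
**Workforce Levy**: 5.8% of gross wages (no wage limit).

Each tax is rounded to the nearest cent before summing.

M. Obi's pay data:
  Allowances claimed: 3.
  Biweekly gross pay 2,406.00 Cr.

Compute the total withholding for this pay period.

Regional Income Tax: taxable = 2,406.00 Cr − 3×220.00 Cr = 1,746.00 Cr
  4.26% × 1,746.00 Cr = 74.38 Cr
Workforce Levy: 5.8% × 2,406.00 Cr = 139.55 Cr
Total: 74.38 Cr + 139.55 Cr = 213.93 Cr

213.93 Cr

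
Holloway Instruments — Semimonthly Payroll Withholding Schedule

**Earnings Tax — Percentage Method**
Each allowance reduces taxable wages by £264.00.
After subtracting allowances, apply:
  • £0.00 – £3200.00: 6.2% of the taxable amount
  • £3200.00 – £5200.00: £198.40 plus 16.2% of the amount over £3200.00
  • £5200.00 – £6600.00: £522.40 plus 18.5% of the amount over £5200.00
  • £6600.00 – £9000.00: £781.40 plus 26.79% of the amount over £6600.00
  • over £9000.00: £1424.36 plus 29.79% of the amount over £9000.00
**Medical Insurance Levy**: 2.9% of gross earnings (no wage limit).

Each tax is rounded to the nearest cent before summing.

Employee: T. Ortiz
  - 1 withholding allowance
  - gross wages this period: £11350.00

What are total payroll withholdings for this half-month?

£2374.93

Earnings Tax: taxable = £11350.00 − 1×£264.00 = £11086.00
  £1424.36 + 29.79% × (£11086.00 − £9000.00) = £1424.36 + 29.79% × £2086.00 = £2045.78
Medical Insurance Levy: 2.9% × £11350.00 = £329.15
Total: £2045.78 + £329.15 = £2374.93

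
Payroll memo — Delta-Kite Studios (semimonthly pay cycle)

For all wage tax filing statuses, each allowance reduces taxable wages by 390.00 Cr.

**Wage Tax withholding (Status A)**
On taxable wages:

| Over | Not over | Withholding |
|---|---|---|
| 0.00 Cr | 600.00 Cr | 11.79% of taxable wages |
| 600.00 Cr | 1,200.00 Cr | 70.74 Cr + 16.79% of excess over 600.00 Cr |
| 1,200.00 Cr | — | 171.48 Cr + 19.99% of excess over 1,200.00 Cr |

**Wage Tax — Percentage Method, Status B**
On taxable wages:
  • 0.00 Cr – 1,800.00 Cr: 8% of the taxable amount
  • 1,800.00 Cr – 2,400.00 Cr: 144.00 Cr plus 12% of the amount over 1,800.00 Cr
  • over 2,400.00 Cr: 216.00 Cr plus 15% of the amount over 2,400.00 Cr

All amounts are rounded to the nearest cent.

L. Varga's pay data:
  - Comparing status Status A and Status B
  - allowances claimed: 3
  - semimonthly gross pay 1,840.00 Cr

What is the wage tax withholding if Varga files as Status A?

Wage Tax (Status A): taxable = 1,840.00 Cr − 3×390.00 Cr = 670.00 Cr
  70.74 Cr + 16.79% × (670.00 Cr − 600.00 Cr) = 70.74 Cr + 16.79% × 70.00 Cr = 82.49 Cr

82.49 Cr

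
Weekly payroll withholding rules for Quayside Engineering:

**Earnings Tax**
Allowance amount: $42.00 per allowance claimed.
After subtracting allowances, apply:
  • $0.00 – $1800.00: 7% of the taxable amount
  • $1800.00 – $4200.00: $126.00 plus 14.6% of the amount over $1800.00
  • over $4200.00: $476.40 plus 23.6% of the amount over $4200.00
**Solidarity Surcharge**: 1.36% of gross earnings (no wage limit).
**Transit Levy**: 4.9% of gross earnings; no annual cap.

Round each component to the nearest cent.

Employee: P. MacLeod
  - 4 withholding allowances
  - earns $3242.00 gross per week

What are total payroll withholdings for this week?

$514.95

Earnings Tax: taxable = $3242.00 − 4×$42.00 = $3074.00
  $126.00 + 14.6% × ($3074.00 − $1800.00) = $126.00 + 14.6% × $1274.00 = $312.00
Solidarity Surcharge: 1.36% × $3242.00 = $44.09
Transit Levy: 4.9% × $3242.00 = $158.86
Total: $312.00 + $44.09 + $158.86 = $514.95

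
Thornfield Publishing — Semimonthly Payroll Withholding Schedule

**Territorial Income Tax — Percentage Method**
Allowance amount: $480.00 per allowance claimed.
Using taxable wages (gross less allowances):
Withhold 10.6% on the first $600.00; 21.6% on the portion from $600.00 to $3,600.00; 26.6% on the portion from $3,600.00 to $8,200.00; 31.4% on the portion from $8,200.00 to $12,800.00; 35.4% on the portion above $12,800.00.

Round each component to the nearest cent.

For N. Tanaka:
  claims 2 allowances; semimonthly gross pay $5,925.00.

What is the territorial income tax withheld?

Territorial Income Tax: taxable = $5,925.00 − 2×$480.00 = $4,965.00
  $711.60 + 26.6% × ($4,965.00 − $3,600.00) = $711.60 + 26.6% × $1,365.00 = $1,074.69

$1,074.69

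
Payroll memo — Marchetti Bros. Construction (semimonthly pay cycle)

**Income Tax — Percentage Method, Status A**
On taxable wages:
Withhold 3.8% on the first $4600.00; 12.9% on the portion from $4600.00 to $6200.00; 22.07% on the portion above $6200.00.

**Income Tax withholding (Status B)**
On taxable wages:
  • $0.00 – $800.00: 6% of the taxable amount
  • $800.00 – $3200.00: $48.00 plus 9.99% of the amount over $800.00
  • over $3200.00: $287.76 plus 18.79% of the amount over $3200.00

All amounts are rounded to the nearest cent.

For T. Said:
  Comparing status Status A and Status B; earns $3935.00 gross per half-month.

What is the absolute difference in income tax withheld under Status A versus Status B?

$276.34

Income Tax (Status A): taxable = $3935.00
  3.8% × $3935.00 = $149.53
Income Tax (Status B): taxable = $3935.00
  $287.76 + 18.79% × ($3935.00 − $3200.00) = $287.76 + 18.79% × $735.00 = $425.87
Difference: |$149.53 − $425.87| = $276.34 (higher under Status B)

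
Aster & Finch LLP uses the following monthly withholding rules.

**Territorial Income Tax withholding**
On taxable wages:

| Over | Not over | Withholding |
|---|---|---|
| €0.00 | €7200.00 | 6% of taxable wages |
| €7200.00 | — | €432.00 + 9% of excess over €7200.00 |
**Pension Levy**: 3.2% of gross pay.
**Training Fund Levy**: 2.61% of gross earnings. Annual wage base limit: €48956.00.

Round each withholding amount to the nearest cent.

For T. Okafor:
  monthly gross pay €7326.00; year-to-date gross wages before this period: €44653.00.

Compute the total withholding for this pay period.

€790.08

Territorial Income Tax: taxable = €7326.00
  €432.00 + 9% × (€7326.00 − €7200.00) = €432.00 + 9% × €126.00 = €443.34
Pension Levy: 3.2% × €7326.00 = €234.43
Training Fund Levy: cap €48956.00 − YTD €44653.00 = €4303.00 subject; 2.61% × €4303.00 = €112.31
Total: €443.34 + €234.43 + €112.31 = €790.08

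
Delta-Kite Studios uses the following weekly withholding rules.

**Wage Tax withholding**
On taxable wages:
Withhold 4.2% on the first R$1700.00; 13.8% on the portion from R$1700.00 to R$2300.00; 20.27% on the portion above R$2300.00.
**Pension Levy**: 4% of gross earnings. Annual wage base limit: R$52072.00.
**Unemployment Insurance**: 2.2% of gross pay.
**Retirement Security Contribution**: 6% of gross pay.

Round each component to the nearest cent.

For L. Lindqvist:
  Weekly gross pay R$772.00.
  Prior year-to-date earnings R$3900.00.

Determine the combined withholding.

R$126.60

Wage Tax: taxable = R$772.00
  4.2% × R$772.00 = R$32.42
Pension Levy: 4% × R$772.00 = R$30.88
Unemployment Insurance: 2.2% × R$772.00 = R$16.98
Retirement Security Contribution: 6% × R$772.00 = R$46.32
Total: R$32.42 + R$30.88 + R$16.98 + R$46.32 = R$126.60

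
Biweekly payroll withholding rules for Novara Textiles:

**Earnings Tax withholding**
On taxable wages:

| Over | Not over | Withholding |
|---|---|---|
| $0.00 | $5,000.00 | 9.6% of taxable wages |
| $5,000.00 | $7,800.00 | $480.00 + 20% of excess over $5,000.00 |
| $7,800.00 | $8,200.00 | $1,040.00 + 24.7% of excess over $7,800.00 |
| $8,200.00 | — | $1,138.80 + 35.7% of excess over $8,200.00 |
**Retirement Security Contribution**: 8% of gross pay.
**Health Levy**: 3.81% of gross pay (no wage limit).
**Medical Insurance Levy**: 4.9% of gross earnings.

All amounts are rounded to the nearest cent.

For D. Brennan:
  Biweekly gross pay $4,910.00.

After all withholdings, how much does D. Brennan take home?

$3,618.18

Earnings Tax: taxable = $4,910.00
  9.6% × $4,910.00 = $471.36
Retirement Security Contribution: 8% × $4,910.00 = $392.80
Health Levy: 3.81% × $4,910.00 = $187.07
Medical Insurance Levy: 4.9% × $4,910.00 = $240.59
Total withheld: $471.36 + $392.80 + $187.07 + $240.59 = $1,291.82
Net pay: $4,910.00 − $1,291.82 = $3,618.18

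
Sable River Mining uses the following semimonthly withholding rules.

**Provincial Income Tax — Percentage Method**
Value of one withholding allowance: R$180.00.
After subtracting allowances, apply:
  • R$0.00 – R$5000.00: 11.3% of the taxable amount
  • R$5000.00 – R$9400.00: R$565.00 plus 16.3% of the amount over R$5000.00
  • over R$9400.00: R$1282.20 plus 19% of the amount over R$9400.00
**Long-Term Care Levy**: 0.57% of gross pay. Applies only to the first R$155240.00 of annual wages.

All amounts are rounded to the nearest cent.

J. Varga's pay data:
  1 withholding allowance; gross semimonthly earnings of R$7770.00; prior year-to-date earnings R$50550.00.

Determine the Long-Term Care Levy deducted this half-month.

R$44.29

Long-Term Care Levy: 0.57% × R$7770.00 = R$44.29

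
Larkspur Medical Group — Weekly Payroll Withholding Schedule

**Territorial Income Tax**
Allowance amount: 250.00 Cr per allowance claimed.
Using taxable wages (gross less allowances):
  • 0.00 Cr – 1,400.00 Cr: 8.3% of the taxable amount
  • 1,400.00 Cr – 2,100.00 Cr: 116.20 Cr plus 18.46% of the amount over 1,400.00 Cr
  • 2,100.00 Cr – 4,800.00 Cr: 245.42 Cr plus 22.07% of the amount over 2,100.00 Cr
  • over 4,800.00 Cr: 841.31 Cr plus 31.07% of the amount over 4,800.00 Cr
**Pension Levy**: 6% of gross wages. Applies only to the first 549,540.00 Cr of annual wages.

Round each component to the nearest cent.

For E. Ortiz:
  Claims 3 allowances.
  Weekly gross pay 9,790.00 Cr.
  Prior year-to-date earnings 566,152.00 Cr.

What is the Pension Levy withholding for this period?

0.00 Cr

Pension Levy: YTD 566,152.00 Cr ≥ cap 549,540.00 Cr → 0.00 Cr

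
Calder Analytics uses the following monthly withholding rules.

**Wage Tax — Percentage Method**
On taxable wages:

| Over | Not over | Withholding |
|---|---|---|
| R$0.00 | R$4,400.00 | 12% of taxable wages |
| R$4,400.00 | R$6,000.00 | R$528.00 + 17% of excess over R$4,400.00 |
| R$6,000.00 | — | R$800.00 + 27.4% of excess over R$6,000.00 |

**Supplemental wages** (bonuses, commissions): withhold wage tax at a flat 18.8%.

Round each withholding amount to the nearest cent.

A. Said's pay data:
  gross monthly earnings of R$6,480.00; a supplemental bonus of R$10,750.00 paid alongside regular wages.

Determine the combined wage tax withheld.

Wage Tax: taxable = R$6,480.00
  R$800.00 + 27.4% × (R$6,480.00 − R$6,000.00) = R$800.00 + 27.4% × R$480.00 = R$931.52
Supplemental (18.8% flat on bonus): 18.8% × R$10,750.00 = R$2,021.00
Total wage tax: R$931.52 + R$2,021.00 = R$2,952.52

R$2,952.52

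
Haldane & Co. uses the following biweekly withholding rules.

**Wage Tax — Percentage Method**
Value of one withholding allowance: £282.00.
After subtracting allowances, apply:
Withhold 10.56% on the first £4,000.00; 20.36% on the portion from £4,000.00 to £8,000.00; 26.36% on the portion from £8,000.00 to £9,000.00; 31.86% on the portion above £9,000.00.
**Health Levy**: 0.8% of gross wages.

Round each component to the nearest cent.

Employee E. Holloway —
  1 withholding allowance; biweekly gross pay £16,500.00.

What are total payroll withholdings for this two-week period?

£3,932.05

Wage Tax: taxable = £16,500.00 − 1×£282.00 = £16,218.00
  £1,500.40 + 31.86% × (£16,218.00 − £9,000.00) = £1,500.40 + 31.86% × £7,218.00 = £3,800.05
Health Levy: 0.8% × £16,500.00 = £132.00
Total: £3,800.05 + £132.00 = £3,932.05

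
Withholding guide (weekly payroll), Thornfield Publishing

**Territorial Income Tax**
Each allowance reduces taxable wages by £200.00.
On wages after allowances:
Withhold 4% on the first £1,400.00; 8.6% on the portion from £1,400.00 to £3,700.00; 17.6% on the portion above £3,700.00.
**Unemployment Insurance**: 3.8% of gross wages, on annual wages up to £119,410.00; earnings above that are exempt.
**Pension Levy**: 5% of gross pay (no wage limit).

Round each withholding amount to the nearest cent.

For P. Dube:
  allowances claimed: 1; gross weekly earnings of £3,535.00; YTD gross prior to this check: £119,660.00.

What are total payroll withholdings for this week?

Territorial Income Tax: taxable = £3,535.00 − 1×£200.00 = £3,335.00
  £56.00 + 8.6% × (£3,335.00 − £1,400.00) = £56.00 + 8.6% × £1,935.00 = £222.41
Unemployment Insurance: YTD £119,660.00 ≥ cap £119,410.00 → £0.00
Pension Levy: 5% × £3,535.00 = £176.75
Total: £222.41 + £0.00 + £176.75 = £399.16

£399.16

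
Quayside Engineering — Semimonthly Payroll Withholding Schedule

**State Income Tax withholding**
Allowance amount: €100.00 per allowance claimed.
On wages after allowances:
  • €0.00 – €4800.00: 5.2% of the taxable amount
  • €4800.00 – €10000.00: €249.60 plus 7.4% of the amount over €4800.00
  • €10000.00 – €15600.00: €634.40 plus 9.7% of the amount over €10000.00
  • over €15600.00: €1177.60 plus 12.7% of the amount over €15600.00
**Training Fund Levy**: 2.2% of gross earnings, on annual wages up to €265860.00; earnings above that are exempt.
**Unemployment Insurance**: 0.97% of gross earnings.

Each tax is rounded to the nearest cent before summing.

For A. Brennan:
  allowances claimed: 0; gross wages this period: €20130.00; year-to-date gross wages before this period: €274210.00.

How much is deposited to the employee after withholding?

State Income Tax: taxable = €20130.00
  €1177.60 + 12.7% × (€20130.00 − €15600.00) = €1177.60 + 12.7% × €4530.00 = €1752.91
Training Fund Levy: YTD €274210.00 ≥ cap €265860.00 → €0.00
Unemployment Insurance: 0.97% × €20130.00 = €195.26
Total withheld: €1752.91 + €0.00 + €195.26 = €1948.17
Net pay: €20130.00 − €1948.17 = €18181.83

€18181.83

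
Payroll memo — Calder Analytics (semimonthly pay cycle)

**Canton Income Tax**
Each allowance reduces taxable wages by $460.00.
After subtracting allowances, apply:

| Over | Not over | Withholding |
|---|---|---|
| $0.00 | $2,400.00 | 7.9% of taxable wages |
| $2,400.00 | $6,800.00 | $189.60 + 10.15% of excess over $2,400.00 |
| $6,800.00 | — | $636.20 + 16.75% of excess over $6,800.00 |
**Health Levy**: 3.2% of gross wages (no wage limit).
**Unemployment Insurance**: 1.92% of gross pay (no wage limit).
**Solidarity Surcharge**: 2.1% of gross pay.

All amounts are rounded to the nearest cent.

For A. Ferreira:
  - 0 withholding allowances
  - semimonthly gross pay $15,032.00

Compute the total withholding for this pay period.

Canton Income Tax: taxable = $15,032.00
  $636.20 + 16.75% × ($15,032.00 − $6,800.00) = $636.20 + 16.75% × $8,232.00 = $2,015.06
Health Levy: 3.2% × $15,032.00 = $481.02
Unemployment Insurance: 1.92% × $15,032.00 = $288.61
Solidarity Surcharge: 2.1% × $15,032.00 = $315.67
Total: $2,015.06 + $481.02 + $288.61 + $315.67 = $3,100.36

$3,100.36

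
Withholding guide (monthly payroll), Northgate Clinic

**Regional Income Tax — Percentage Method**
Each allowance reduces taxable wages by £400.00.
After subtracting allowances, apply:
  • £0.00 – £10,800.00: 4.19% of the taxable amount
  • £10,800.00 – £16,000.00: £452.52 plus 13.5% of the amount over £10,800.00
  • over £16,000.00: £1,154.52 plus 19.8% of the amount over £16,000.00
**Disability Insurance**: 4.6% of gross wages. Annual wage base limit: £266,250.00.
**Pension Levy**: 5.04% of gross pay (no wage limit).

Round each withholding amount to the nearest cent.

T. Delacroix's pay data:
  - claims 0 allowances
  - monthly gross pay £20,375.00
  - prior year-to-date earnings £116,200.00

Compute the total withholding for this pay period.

£3,984.92

Regional Income Tax: taxable = £20,375.00
  £1,154.52 + 19.8% × (£20,375.00 − £16,000.00) = £1,154.52 + 19.8% × £4,375.00 = £2,020.77
Disability Insurance: 4.6% × £20,375.00 = £937.25
Pension Levy: 5.04% × £20,375.00 = £1,026.90
Total: £2,020.77 + £937.25 + £1,026.90 = £3,984.92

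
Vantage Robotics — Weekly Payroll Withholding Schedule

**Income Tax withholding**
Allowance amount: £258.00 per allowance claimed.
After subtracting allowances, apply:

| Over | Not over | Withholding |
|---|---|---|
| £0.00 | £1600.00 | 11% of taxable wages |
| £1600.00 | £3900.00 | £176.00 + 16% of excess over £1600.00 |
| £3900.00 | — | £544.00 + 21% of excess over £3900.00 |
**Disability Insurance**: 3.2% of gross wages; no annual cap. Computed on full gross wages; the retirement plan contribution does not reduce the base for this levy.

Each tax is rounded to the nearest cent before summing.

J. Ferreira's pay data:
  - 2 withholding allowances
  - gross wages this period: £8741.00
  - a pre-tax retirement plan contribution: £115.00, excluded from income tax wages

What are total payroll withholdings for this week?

Income Tax: taxable = £8741.00 − £115.00 − 2×£258.00 = £8110.00
  £544.00 + 21% × (£8110.00 − £3900.00) = £544.00 + 21% × £4210.00 = £1428.10
Disability Insurance: 3.2% × £8741.00 = £279.71
Total: £1428.10 + £279.71 = £1707.81

£1707.81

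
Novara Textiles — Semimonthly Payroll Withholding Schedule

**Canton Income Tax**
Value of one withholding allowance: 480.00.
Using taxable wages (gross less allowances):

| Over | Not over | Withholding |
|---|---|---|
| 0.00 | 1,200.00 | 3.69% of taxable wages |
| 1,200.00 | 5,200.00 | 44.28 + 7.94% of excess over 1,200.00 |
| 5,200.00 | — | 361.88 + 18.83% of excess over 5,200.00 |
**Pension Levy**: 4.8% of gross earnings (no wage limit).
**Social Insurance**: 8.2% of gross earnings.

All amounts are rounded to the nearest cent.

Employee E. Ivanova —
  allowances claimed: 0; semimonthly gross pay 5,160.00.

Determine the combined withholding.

1,029.50

Canton Income Tax: taxable = 5,160.00
  44.28 + 7.94% × (5,160.00 − 1,200.00) = 44.28 + 7.94% × 3,960.00 = 358.70
Pension Levy: 4.8% × 5,160.00 = 247.68
Social Insurance: 8.2% × 5,160.00 = 423.12
Total: 358.70 + 247.68 + 423.12 = 1,029.50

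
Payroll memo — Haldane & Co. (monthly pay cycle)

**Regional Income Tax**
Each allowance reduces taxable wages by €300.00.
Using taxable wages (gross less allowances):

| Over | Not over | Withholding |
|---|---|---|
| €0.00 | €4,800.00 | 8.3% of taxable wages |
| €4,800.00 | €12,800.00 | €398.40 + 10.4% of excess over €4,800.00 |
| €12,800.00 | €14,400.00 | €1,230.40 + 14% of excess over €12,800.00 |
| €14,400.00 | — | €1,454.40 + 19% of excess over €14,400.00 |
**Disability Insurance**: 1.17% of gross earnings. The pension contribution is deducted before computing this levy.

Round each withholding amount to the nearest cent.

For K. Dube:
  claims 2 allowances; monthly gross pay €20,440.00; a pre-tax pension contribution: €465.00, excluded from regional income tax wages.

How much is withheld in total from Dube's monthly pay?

€2,633.36

Regional Income Tax: taxable = €20,440.00 − €465.00 − 2×€300.00 = €19,375.00
  €1,454.40 + 19% × (€19,375.00 − €14,400.00) = €1,454.40 + 19% × €4,975.00 = €2,399.65
Disability Insurance: 1.17% × €19,975.00 = €233.71
Total: €2,399.65 + €233.71 = €2,633.36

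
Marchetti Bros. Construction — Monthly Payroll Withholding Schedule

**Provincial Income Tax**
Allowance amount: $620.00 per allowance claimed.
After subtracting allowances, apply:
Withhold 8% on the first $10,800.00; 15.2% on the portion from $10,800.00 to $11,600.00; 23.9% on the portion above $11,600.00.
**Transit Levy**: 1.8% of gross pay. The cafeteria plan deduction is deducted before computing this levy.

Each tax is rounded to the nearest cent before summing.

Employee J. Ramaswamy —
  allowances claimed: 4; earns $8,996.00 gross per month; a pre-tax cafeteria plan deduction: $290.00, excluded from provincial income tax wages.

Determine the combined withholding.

$654.79

Provincial Income Tax: taxable = $8,996.00 − $290.00 − 4×$620.00 = $6,226.00
  8% × $6,226.00 = $498.08
Transit Levy: 1.8% × $8,706.00 = $156.71
Total: $498.08 + $156.71 = $654.79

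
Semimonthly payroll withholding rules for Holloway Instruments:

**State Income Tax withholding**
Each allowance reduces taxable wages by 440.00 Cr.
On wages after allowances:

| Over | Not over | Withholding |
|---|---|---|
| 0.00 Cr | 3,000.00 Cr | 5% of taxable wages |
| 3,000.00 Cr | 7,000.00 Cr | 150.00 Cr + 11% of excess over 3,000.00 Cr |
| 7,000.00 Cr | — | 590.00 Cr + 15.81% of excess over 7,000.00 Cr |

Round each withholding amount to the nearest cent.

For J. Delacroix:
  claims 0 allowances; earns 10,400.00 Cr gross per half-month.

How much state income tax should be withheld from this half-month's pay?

State Income Tax: taxable = 10,400.00 Cr
  590.00 Cr + 15.81% × (10,400.00 Cr − 7,000.00 Cr) = 590.00 Cr + 15.81% × 3,400.00 Cr = 1,127.54 Cr

1,127.54 Cr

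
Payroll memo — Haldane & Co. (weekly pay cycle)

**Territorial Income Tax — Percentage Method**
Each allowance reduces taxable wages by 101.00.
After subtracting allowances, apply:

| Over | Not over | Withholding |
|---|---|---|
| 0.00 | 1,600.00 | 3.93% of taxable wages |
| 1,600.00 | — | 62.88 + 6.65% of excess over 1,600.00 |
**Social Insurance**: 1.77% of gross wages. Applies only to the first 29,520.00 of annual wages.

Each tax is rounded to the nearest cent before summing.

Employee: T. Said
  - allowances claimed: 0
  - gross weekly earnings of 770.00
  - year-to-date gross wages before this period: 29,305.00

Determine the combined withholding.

Territorial Income Tax: taxable = 770.00
  3.93% × 770.00 = 30.26
Social Insurance: cap 29,520.00 − YTD 29,305.00 = 215.00 subject; 1.77% × 215.00 = 3.81
Total: 30.26 + 3.81 = 34.07

34.07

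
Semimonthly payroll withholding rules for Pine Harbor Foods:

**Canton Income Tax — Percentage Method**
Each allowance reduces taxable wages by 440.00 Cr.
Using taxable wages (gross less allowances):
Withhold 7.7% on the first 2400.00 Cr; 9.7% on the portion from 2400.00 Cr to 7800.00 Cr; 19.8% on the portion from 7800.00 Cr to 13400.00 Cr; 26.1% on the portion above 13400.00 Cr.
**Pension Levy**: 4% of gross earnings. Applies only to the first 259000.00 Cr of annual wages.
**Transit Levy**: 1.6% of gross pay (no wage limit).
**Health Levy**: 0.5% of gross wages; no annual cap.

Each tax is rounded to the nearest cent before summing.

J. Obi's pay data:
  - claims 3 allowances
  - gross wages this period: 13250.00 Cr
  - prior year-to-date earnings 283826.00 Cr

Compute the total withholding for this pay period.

1804.59 Cr

Canton Income Tax: taxable = 13250.00 Cr − 3×440.00 Cr = 11930.00 Cr
  708.60 Cr + 19.8% × (11930.00 Cr − 7800.00 Cr) = 708.60 Cr + 19.8% × 4130.00 Cr = 1526.34 Cr
Pension Levy: YTD 283826.00 Cr ≥ cap 259000.00 Cr → 0.00 Cr
Transit Levy: 1.6% × 13250.00 Cr = 212.00 Cr
Health Levy: 0.5% × 13250.00 Cr = 66.25 Cr
Total: 1526.34 Cr + 0.00 Cr + 212.00 Cr + 66.25 Cr = 1804.59 Cr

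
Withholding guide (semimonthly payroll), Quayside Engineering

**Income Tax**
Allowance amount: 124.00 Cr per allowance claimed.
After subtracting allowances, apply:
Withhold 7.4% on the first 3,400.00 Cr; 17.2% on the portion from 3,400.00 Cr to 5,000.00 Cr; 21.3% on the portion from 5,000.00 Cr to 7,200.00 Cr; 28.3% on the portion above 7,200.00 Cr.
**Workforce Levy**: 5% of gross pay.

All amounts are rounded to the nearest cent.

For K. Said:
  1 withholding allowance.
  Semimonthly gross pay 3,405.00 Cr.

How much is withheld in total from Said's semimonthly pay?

Income Tax: taxable = 3,405.00 Cr − 1×124.00 Cr = 3,281.00 Cr
  7.4% × 3,281.00 Cr = 242.79 Cr
Workforce Levy: 5% × 3,405.00 Cr = 170.25 Cr
Total: 242.79 Cr + 170.25 Cr = 413.04 Cr

413.04 Cr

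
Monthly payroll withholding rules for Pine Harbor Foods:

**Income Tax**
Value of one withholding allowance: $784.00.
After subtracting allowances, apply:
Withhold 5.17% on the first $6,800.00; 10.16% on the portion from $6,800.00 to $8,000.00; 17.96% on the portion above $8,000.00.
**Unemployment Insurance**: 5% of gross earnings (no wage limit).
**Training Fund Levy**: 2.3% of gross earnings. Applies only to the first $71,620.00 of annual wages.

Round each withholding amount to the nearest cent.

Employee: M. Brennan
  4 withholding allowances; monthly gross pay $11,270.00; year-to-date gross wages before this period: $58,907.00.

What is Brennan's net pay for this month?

$9,949.74

Income Tax: taxable = $11,270.00 − 4×$784.00 = $8,134.00
  $473.48 + 17.96% × ($8,134.00 − $8,000.00) = $473.48 + 17.96% × $134.00 = $497.55
Unemployment Insurance: 5% × $11,270.00 = $563.50
Training Fund Levy: 2.3% × $11,270.00 = $259.21
Total withheld: $497.55 + $563.50 + $259.21 = $1,320.26
Net pay: $11,270.00 − $1,320.26 = $9,949.74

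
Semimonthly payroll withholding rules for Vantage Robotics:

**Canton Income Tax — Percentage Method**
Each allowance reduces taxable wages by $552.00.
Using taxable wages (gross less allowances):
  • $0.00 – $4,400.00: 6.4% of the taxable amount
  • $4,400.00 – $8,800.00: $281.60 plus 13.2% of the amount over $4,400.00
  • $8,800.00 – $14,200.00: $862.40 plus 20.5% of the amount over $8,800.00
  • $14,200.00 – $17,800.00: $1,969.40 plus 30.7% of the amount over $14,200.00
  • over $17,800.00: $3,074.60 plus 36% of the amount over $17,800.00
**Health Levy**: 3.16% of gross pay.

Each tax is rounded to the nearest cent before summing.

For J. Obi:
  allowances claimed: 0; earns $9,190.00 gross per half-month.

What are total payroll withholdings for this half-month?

Canton Income Tax: taxable = $9,190.00
  $862.40 + 20.5% × ($9,190.00 − $8,800.00) = $862.40 + 20.5% × $390.00 = $942.35
Health Levy: 3.16% × $9,190.00 = $290.40
Total: $942.35 + $290.40 = $1,232.75

$1,232.75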